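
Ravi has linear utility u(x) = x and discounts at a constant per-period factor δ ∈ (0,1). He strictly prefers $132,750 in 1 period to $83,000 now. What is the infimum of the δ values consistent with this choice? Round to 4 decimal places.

Comparing present values: 83000 < δ·132750.
So δ > 83000/132750 = 0.62524.

δ > 0.6252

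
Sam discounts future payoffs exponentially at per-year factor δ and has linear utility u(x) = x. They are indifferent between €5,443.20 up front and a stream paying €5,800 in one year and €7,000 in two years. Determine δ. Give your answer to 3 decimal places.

The stream is worth 5800δ + 7000δ² today, so 5800δ + 7000δ² = 5443.20.
Rearranged: 7000δ² + 5800δ − 5443.20 = 0.
The positive root is δ = [−5800 + √(5800² + 4·7000·5443.20)] / (2·7000) = (−5800 + 13640.000)/14000 ≈ 0.560.

δ ≈ 0.560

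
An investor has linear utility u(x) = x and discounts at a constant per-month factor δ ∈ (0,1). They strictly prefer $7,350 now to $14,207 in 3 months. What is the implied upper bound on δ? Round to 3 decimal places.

The preference means 7350 > δ^3·14207.
So δ^3 < 7350/14207 = 0.51735; taking the cube root of both positive sides preserves the inequality.
δ < (7350/14207)^(1/3) ≈ 0.803.

δ < 0.803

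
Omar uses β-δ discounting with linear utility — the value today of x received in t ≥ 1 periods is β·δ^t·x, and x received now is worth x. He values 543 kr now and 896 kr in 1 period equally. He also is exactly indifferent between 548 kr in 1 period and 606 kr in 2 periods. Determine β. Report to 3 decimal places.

β ≈ 0.670

The second indifference involves only future payoffs, so β cancels: β·δ^1·548 = β·δ^2·606, giving δ = 548/606 = 0.90429.
The first indifference: 543 = β·δ·896, so β = 543/(δ·896) = 543/(0.90429·896) ≈ 0.670.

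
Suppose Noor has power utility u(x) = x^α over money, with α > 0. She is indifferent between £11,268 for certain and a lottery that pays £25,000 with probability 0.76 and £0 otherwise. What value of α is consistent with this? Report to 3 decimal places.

The lottery's expected utility is 0.76·u(25000) + 0.24·u(0) = 0.76·25000^α (since u(0) = 0 for α > 0).
Indifference: 11268^α = 0.76·25000^α, so (11268/25000)^α = 0.76.
Take logs: α = ln 0.76 / ln(11268/25000) ≈ 0.34438.

α ≈ 0.344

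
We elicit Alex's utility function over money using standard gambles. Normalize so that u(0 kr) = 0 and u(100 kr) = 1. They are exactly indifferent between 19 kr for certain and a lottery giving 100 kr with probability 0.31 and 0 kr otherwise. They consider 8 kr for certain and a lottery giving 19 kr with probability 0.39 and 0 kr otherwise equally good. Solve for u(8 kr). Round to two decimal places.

The first gamble pins u(19 kr): it must equal 0.31·1 + 0.69·0 = 0.31.
The second indifference gives u(8 kr) = 0.39·u(19 kr) + 0.61·u(0 kr) = 0.39·0.31 + 0.61·0.00 = 0.1209.

0.12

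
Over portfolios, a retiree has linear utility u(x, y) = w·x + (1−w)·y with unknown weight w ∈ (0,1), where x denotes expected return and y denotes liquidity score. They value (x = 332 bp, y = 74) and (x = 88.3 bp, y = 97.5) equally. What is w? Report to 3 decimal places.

w = 0.088

Indifference: w·332 + (1−w)·74 = w·88.3 + (1−w)·97.5.
Collecting terms: w·243.7 = (1−w)·23.5.
The marginal rate of substitution is 23.5/243.7, so w = 23.5/(243.7+23.5) = 0.088.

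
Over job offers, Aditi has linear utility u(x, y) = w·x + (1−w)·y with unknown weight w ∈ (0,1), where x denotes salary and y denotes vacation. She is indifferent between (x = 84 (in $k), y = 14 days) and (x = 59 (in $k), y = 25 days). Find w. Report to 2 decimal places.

u(84,14) = u(59,25) means w·84 + (1−w)·14 = w·59 + (1−w)·25.
Collecting terms: w·25 = (1−w)·11.
Hence w = 11/(25+11) = 11/36 = 0.31.

w = 0.31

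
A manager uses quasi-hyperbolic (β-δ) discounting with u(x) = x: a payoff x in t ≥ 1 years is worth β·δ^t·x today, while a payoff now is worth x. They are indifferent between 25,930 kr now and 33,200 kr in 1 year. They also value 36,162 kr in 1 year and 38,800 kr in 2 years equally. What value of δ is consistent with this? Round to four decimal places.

δ ≈ 0.9320

Both payoffs in the second observation are in the future, so β drops out: δ^1·36162 = δ^2·38800 ⇒ δ = 36162/38800 = 0.93201.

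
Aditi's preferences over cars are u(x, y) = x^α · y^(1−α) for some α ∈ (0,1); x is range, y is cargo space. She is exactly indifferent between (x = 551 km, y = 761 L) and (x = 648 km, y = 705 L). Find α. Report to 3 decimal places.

Set the two utilities equal: 551^α·761^(1−α) = 648^α·705^(1−α).
Rearrange to (551/648)^α = (705/761)^(1−α) and take logs: α·-0.162156 = (1−α)·-0.076436.
Thus α·(-0.238592) = -0.076436, so α = -0.076436/-0.238592 ≈ 0.320.

α ≈ 0.320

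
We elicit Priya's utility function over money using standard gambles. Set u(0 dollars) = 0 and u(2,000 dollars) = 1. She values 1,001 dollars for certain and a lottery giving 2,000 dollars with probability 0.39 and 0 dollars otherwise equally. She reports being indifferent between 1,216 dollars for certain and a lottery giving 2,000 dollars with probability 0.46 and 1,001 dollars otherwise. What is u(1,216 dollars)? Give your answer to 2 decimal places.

0.67

First, u(1,001 dollars) = 0.39·u(2,000 dollars) + 0.61·u(0 dollars) = 0.39.
The second indifference gives u(1,216 dollars) = 0.46·u(2,000 dollars) + 0.54·u(1,001 dollars) = 0.46·1.00 + 0.54·0.39 = 0.6706.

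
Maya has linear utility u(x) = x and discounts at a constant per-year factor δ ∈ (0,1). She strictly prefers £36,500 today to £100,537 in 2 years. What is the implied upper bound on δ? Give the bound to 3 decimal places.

δ < 0.603

Under u(x) = x this choice says 36500 > δ^2·100537.
Hence δ^2 < 36500/100537 = 0.36305, and x ↦ x^(1/2) is increasing on (0,∞).
δ < 0.36305^(1/2) = 0.603.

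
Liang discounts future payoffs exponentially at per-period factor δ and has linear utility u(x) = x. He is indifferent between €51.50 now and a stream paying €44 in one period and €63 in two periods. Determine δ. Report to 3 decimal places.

The stream is worth 44δ + 63δ² today, so 44δ + 63δ² = 51.50.
So 63δ² + 44δ − 51.50 = 0.
δ = (−44 + √(44² + 4·63·51.50)) / (2·63) = (−44 + √14914.00) / 126 ≈ 0.620.

δ ≈ 0.620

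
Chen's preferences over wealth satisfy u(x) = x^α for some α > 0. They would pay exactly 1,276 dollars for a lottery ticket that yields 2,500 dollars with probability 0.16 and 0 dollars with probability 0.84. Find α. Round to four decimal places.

α ≈ 2.7248

EU(lottery) = 0.16·2500^α + 0.84·0 = 0.16·2500^α.
Equating: 1276^α = 0.16·2500^α, i.e. 0.5104^α = 0.16.
α = ln(0.16) / ln(1276/2500) = -1.8325815/-0.6725605 ≈ 2.7248.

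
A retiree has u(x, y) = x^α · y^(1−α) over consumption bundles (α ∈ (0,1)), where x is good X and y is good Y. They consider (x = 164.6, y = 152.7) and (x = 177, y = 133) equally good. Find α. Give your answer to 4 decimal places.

Indifference: 164.6^α · 152.7^(1−α) = 177^α · 133^(1−α).
Rearrange to (164.6/177)^α = (133/152.7)^(1−α) and take logs: α·-0.0726314 = (1−α)·-0.1381261.
With A = -0.0726314 and B = -0.1381261: α·A = (1−α)·B, so α = B/(A+B) = -0.1381261/-0.2107575 ≈ 0.6554.

α ≈ 0.6554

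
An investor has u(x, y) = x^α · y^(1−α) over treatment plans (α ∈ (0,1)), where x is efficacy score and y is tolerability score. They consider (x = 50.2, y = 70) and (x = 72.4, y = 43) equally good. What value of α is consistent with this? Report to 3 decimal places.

The Cobb–Douglas utilities coincide, so 50.2^α·70^(1−α) = 72.4^α·43^(1−α).
Rearrange to (50.2/72.4)^α = (43/70)^(1−α) and take logs: α·-0.366191 = (1−α)·-0.487295.
With A = -0.366191 and B = -0.487295: α·A = (1−α)·B, so α = B/(A+B) = -0.487295/-0.853486 ≈ 0.571.

α ≈ 0.571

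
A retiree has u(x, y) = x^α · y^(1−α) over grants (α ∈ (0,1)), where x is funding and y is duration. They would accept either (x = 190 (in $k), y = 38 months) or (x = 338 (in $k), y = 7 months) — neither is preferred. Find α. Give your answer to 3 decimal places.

Indifference: 190^α · 38^(1−α) = 338^α · 7^(1−α).
Taking logs: α·ln 190 + (1−α)·ln 38 = α·ln 338 + (1−α)·ln 7, i.e. α·-0.576022 = (1−α)·-1.691676.
With A = -0.576022 and B = -1.691676: α·A = (1−α)·B, so α = B/(A+B) = -1.691676/-2.267698 ≈ 0.746.

α ≈ 0.746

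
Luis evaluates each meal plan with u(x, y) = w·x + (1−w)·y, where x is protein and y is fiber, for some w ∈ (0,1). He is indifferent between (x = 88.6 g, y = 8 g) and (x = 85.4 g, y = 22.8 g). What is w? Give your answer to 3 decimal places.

w = 0.822

u(88.6,8) = u(85.4,22.8) means w·88.6 + (1−w)·8 = w·85.4 + (1−w)·22.8.
w·(88.6−85.4) = (1−w)·(22.8−8), i.e. w·3.2 = (1−w)·14.8.
Hence w = 14.8/(3.2+14.8) = 14.8/18 = 0.822.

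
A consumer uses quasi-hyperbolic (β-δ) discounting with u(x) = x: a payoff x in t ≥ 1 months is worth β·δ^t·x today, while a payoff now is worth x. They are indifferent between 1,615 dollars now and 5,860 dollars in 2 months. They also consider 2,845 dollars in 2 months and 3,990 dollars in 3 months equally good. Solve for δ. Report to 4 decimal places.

δ ≈ 0.7130

The second indifference involves only future payoffs, so β cancels: β·δ^2·2845 = β·δ^3·3990, giving δ = 2845/3990 = 0.71303.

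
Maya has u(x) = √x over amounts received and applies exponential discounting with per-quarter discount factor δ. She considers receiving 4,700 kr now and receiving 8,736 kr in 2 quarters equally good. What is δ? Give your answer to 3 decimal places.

The payoff in 2 quarters is discounted by δ^2, so u(4700) = δ^2·u(8736) and δ^2 = u(4700)/u(8736).
With u(x) = √x: δ^2 = √4700/√8736 = √(4700/8736) = 0.73349.
So δ = 0.73349^(1/2) ≈ 0.856.

δ ≈ 0.856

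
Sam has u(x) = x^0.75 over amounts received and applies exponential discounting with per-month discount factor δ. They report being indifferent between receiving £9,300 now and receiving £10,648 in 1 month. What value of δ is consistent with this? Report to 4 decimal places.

Equating discounted utilities: u(9300) = δ·u(10648) ⇒ δ = u(9300)/u(10648).
Since u(x) = x^0.75, δ = (9300/10648)^0.75 = 0.87340^0.75 = 0.90346.

δ ≈ 0.9035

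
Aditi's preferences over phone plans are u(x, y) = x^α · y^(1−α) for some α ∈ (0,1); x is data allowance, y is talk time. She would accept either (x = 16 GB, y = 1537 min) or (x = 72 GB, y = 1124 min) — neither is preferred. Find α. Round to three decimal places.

Indifference: 16^α · 1537^(1−α) = 72^α · 1124^(1−α).
Taking logs: α·ln 16 + (1−α)·ln 1537 = α·ln 72 + (1−α)·ln 1124, i.e. α·-1.504077 = (1−α)·-0.312939.
So α/(1−α) = (-0.312939)/(-1.504077) = 0.208060, and α = 0.208060/1.208060 ≈ 0.172.

α ≈ 0.172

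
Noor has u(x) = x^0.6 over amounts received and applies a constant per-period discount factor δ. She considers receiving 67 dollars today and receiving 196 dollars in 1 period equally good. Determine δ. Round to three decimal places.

The payoff in 1 period is discounted by δ, so u(67) = δ·u(196) and δ = u(67)/u(196).
Since u(x) = x^0.6, δ = (67/196)^0.6 = 0.34184^0.6 = 0.52516.

δ ≈ 0.525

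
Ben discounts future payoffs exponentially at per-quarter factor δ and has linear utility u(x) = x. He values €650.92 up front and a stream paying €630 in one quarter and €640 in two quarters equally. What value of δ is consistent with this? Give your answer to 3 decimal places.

δ ≈ 0.630

The stream is worth 630δ + 640δ² today, so 630δ + 640δ² = 650.92.
So 640δ² + 630δ − 650.92 = 0.
δ = (−630 + √(630² + 4·640·650.92)) / (2·640) = (−630 + √2063255.20) / 1280 ≈ 0.630.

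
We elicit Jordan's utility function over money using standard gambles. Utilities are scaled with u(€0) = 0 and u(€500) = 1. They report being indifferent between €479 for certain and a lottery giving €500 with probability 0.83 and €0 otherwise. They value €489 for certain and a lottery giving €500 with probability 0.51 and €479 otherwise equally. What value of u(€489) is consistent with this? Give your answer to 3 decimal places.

The first gamble pins u(€479): it must equal 0.83·1 + 0.17·0 = 0.83.
The second indifference gives u(€489) = 0.51·u(€500) + 0.49·u(€479) = 0.51·1.00 + 0.49·0.83 = 0.9167.

0.917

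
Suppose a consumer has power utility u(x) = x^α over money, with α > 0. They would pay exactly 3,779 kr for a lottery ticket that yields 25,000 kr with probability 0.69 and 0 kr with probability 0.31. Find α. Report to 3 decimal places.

The lottery's expected utility is 0.69·u(25000) + 0.31·u(0) = 0.69·25000^α (since u(0) = 0 for α > 0).
Setting u(3779) equal to that: 3779^α = 0.69·25000^α ⇒ (3779/25000)^α = 0.69.
Take logs: α = ln 0.69 / ln(3779/25000) ≈ 0.19639.

α ≈ 0.196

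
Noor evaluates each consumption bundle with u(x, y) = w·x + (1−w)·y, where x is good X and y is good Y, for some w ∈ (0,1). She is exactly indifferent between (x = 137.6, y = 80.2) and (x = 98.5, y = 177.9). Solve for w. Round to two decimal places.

w = 0.71

u(137.6,80.2) = u(98.5,177.9) means w·137.6 + (1−w)·80.2 = w·98.5 + (1−w)·177.9.
w·(137.6−98.5) = (1−w)·(177.9−80.2), i.e. w·39.1 = (1−w)·97.7.
The marginal rate of substitution is 97.7/39.1, so w = 97.7/(39.1+97.7) = 0.71.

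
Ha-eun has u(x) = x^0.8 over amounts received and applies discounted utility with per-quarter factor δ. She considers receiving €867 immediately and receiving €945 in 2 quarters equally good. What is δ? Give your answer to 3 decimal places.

δ ≈ 0.966

Indifference means u(867) = δ^2 · u(945), so δ^2 = u(867)/u(945).
Since u(x) = x^0.8, δ^2 = (867/945)^0.8 = 0.91746^0.8 = 0.93340.
Taking the square root: δ = 0.93340^(1/2) ≈ 0.966.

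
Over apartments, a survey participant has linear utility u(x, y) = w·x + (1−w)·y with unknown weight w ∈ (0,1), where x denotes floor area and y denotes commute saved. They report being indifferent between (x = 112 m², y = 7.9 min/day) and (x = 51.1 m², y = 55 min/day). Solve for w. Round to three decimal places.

w = 0.436

u(112,7.9) = u(51.1,55) means w·112 + (1−w)·7.9 = w·51.1 + (1−w)·55.
Collecting terms: w·60.9 = (1−w)·47.1.
Hence w = 47.1/(60.9+47.1) = 47.1/108 = 0.436.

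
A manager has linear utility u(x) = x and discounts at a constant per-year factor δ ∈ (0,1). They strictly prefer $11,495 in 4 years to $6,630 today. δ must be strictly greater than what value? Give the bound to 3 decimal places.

Comparing present values: 6630 < δ^4·11495.
So δ^4 > 6630/11495 = 0.57677; taking the 4th root of both positive sides preserves the inequality.
δ > 0.57677^(1/4) = 0.871.

δ > 0.871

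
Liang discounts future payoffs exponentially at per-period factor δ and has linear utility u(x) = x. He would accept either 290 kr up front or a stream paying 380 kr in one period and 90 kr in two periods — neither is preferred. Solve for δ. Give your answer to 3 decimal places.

δ ≈ 0.660

Equating present values: 290 = 380δ + 90δ².
Rearranged: 90δ² + 380δ − 290 = 0.
The positive root is δ = [−380 + √(380² + 4·90·290)] / (2·90) = (−380 + 498.799)/180 ≈ 0.660.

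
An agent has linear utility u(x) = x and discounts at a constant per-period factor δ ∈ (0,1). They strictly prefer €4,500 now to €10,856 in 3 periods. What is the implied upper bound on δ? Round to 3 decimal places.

δ < 0.746

The preference means 4500 > δ^3·10856.
So δ^3 < 4500/10856 = 0.41452; taking the cube root of both positive sides preserves the inequality.
δ < 0.41452^(1/3) = 0.746.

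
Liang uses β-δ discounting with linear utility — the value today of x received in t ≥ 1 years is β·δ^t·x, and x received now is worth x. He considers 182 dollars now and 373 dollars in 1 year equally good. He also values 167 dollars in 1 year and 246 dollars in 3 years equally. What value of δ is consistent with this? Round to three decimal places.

Both payoffs in the second observation are in the future, so β drops out: δ^1·167 = δ^3·246 ⇒ δ^2 = 167/246 = 0.67886, so δ = 0.82393.

δ ≈ 0.824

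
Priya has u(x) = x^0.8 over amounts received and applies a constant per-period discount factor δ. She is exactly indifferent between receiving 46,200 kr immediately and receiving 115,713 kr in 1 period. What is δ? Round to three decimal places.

δ ≈ 0.480

Equating discounted utilities: u(46200) = δ·u(115713) ⇒ δ = u(46200)/u(115713).
With u(x) = x^0.8: δ = 46200^0.8/115713^0.8 = (46200/115713)^0.8 = 0.47974.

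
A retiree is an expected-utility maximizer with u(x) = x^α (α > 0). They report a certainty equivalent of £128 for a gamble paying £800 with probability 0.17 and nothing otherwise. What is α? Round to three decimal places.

α ≈ 0.967

The lottery's expected utility is 0.17·u(800) + 0.83·u(0) = 0.17·800^α (since u(0) = 0 for α > 0).
Indifference: 128^α = 0.17·800^α, so (128/800)^α = 0.17.
Take logs: α = ln 0.17 / ln(128/800) ≈ 0.96692.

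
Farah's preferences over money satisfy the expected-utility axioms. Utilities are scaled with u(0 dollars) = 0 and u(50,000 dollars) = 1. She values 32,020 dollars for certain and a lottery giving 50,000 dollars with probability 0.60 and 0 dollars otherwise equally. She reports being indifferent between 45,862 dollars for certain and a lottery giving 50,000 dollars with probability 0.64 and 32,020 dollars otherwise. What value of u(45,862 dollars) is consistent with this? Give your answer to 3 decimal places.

0.856

From the first indifference, u(32,020 dollars) = 0.60·u(50,000 dollars) + 0.40·u(0 dollars) = 0.60·1 + 0.40·0 = 0.60.
Chaining: u(45,862 dollars) = 0.64·1.00 + 0.36·0.60 = 0.8560.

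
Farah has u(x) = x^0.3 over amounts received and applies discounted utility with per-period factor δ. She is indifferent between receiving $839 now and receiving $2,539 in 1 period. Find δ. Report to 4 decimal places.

Equating discounted utilities: u(839) = δ·u(2539) ⇒ δ = u(839)/u(2539).
Since u(x) = x^0.3, δ = (839/2539)^0.3 = 0.33045^0.3 = 0.71735.

δ ≈ 0.7173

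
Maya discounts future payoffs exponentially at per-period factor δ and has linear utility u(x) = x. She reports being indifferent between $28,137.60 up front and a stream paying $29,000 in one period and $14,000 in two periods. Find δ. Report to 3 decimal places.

δ ≈ 0.720

The stream is worth 29000δ + 14000δ² today, so 29000δ + 14000δ² = 28137.60.
So 14000δ² + 29000δ − 28137.60 = 0.
By the quadratic formula (taking the positive root), δ = (−29000 + √2416705600.00) / 28000 ≈ 0.720.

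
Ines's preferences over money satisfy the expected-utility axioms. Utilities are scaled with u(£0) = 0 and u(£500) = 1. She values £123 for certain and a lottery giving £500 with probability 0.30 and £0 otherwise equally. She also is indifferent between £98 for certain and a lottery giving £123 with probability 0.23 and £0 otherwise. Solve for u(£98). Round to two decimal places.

First, u(£123) = 0.30·u(£500) + 0.70·u(£0) = 0.30.
The second indifference gives u(£98) = 0.23·u(£123) + 0.77·u(£0) = 0.23·0.30 + 0.77·0.00 = 0.0690.

0.07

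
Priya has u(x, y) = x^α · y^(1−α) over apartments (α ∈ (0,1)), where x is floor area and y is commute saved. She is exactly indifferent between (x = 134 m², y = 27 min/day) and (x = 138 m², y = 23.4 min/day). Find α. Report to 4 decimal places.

The Cobb–Douglas utilities coincide, so 134^α·27^(1−α) = 138^α·23.4^(1−α).
Taking logs: α·ln 134 + (1−α)·ln 27 = α·ln 138 + (1−α)·ln 23.4, i.e. α·-0.0294139 = (1−α)·-0.1431008.
Thus α·(-0.1725147) = -0.1431008, so α = -0.1431008/-0.1725147 ≈ 0.8295.

α ≈ 0.8295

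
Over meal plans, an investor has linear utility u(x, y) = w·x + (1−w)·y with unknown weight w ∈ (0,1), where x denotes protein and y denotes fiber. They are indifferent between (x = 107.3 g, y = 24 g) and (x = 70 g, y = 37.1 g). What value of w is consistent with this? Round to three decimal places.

Indifference: w·107.3 + (1−w)·24 = w·70 + (1−w)·37.1.
Rearranging, 37.3·w − 13.1·(1−w) = 0.
So w/(1−w) = 13.1/37.3 = 0.3512, giving w = 13.1/(37.3+13.1) = 0.260.

w = 0.260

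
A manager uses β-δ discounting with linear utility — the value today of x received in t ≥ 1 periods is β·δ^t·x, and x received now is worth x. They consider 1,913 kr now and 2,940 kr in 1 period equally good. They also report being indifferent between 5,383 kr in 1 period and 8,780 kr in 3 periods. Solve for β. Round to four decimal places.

β ≈ 0.8310

The second indifference involves only future payoffs, so β cancels: β·δ^1·5383 = β·δ^3·8780, giving δ^2 = 5383/8780 = 0.61310, so δ = 0.78301.
Substituting δ into 1913 = β·δ·2940: β = 1913/(2302.037) ≈ 0.8310.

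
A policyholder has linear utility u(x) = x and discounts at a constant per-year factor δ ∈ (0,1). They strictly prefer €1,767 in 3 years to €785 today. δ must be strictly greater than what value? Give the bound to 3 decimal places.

δ > 0.763

Under u(x) = x this choice says 785 < δ^3·1767.
So δ^3 > 785/1767 = 0.44426; taking the cube root of both positive sides preserves the inequality.
δ > (785/1767)^(1/3) ≈ 0.763.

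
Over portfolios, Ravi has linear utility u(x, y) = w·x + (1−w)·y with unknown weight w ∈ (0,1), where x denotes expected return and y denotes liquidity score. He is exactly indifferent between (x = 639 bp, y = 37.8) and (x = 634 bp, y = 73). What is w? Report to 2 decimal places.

w = 0.88

Equating utilities: w·639 + (1−w)·37.8 = w·634 + (1−w)·73.
w·(639−634) = (1−w)·(73−37.8), i.e. w·5 = (1−w)·35.2.
The marginal rate of substitution is 35.2/5, so w = 35.2/(5+35.2) = 0.88.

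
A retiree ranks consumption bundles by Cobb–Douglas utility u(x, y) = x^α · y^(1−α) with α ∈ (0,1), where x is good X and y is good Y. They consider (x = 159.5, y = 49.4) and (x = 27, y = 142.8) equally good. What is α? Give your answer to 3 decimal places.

Indifference: 159.5^α · 49.4^(1−α) = 27^α · 142.8^(1−α).
Taking logs: α·ln 159.5 + (1−α)·ln 49.4 = α·ln 27 + (1−α)·ln 142.8, i.e. α·1.776207 = (1−α)·1.061495.
With A = 1.776207 and B = 1.061495: α·A = (1−α)·B, so α = B/(A+B) = 1.061495/2.837702 ≈ 0.374.

α ≈ 0.374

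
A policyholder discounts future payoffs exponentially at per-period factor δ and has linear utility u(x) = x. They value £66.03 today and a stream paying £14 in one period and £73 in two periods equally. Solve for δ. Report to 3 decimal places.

Equating present values: 66.03 = 14δ + 73δ².
That is, 73δ² + 14δ − 66.03 = 0, a quadratic in δ.
The positive root is δ = [−14 + √(14² + 4·73·66.03)] / (2·73) = (−14 + 139.559)/146 ≈ 0.860.

δ ≈ 0.860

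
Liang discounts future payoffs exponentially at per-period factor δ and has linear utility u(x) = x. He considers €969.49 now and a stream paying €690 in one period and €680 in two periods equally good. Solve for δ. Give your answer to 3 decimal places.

Equating present values: 969.49 = 690δ + 680δ².
Rearranged: 680δ² + 690δ − 969.49 = 0.
By the quadratic formula (taking the positive root), δ = (−690 + √3113112.80) / 1360 ≈ 0.790.

δ ≈ 0.790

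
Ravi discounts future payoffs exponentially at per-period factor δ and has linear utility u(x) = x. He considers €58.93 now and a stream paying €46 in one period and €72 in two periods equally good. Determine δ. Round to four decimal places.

The stream is worth 46δ + 72δ² today, so 46δ + 72δ² = 58.93.
That is, 72δ² + 46δ − 58.93 = 0, a quadratic in δ.
δ = (−46 + √(46² + 4·72·58.93)) / (2·72) = (−46 + √19087.84) / 144 ≈ 0.6400.

δ ≈ 0.6400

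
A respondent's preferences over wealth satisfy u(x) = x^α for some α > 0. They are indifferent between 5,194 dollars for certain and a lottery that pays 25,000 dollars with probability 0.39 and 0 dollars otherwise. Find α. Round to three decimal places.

EU(lottery) = 0.39·25000^α + 0.61·0 = 0.39·25000^α.
Setting u(5194) equal to that: 5194^α = 0.39·25000^α ⇒ (5194/25000)^α = 0.39.
Take logs: α = ln 0.39 / ln(5194/25000) ≈ 0.59923.

α ≈ 0.599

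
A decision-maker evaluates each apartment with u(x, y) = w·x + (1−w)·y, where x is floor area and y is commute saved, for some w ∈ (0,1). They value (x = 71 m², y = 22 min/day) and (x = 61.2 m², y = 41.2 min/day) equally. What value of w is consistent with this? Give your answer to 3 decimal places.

w = 0.662

Equating utilities: w·71 + (1−w)·22 = w·61.2 + (1−w)·41.2.
Rearranging, 9.8·w − 19.2·(1−w) = 0.
Hence w = 19.2/(9.8+19.2) = 19.2/29 = 0.662.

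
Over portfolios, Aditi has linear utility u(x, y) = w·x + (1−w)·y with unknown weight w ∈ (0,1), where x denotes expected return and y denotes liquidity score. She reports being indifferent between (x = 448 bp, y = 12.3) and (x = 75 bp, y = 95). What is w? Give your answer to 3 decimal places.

Equating utilities: w·448 + (1−w)·12.3 = w·75 + (1−w)·95.
Rearranging, 373·w − 82.7·(1−w) = 0.
Hence w = 82.7/(373+82.7) = 82.7/455.7 = 0.181.

w = 0.181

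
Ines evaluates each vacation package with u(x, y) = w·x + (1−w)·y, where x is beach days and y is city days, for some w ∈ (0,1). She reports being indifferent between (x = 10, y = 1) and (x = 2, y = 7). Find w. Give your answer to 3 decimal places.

w = 0.429

Equating utilities: w·10 + (1−w)·1 = w·2 + (1−w)·7.
w·(10−2) = (1−w)·(7−1), i.e. w·8 = (1−w)·6.
The marginal rate of substitution is 6/8, so w = 6/(8+6) = 0.429.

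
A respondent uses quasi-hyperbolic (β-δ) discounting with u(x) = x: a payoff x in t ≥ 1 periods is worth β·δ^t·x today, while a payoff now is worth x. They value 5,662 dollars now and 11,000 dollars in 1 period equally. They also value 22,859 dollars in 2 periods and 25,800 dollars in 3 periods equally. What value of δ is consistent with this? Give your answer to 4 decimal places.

δ ≈ 0.8860

Both payoffs in the second observation are in the future, so β drops out: δ^2·22859 = δ^3·25800 ⇒ δ = 22859/25800 = 0.88601.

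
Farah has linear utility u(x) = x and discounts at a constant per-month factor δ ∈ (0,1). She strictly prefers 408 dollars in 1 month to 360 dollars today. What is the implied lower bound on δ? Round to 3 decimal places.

Comparing present values: 360 < δ·408.
Dividing through by 408 gives δ > 0.88235.

δ > 0.882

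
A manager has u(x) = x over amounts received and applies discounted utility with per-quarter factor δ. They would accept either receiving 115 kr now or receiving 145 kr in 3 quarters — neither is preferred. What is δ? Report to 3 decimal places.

δ ≈ 0.926

Indifference means u(115) = δ^3 · u(145), so δ^3 = u(115)/u(145).
With u(x) = x: δ^3 = 115/145 = 0.79310.
Hence δ = (0.79310)^(1/3) = 0.92564.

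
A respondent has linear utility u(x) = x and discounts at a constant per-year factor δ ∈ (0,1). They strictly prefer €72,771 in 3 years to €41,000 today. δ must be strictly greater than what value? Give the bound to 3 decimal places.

δ > 0.826

Comparing present values: 41000 < δ^3·72771.
Hence δ^3 > 41000/72771 = 0.56341, and x ↦ x^(1/3) is increasing on (0,∞).
δ > (41000/72771)^(1/3) ≈ 0.826.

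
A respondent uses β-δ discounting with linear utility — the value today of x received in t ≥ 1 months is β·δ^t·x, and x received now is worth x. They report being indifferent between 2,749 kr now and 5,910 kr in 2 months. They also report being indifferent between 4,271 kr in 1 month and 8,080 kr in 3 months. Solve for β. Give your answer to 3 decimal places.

β ≈ 0.880

The second indifference involves only future payoffs, so β cancels: β·δ^1·4271 = β·δ^3·8080, giving δ^2 = 4271/8080 = 0.52859, so δ = 0.72704.
Substituting δ into 2749 = β·δ^2·5910: β = 2749/(3123.962) ≈ 0.880.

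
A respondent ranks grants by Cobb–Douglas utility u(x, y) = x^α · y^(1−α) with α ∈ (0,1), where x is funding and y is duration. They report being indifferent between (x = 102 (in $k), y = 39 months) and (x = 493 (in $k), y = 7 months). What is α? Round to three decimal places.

α ≈ 0.522

Indifference: 102^α · 39^(1−α) = 493^α · 7^(1−α).
(102/493)^α = (7/39)^(1−α); take logs: α·ln(102/493) = (1−α)·ln(7/39), i.e. α·-1.575536 = (1−α)·-1.717651.
So α/(1−α) = (-1.717651)/(-1.575536) = 1.090201, and α = 1.090201/2.090201 ≈ 0.522.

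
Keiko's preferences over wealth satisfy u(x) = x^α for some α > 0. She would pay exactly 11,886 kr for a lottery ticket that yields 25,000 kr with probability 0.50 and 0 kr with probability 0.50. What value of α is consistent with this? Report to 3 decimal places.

α ≈ 0.932

EU(lottery) = 0.50·25000^α + 0.50·0 = 0.50·25000^α.
Indifference: 11886^α = 0.50·25000^α, so (11886/25000)^α = 0.50.
α = ln(0.50) / ln(11886/25000) = -0.693147/-0.743515 ≈ 0.932.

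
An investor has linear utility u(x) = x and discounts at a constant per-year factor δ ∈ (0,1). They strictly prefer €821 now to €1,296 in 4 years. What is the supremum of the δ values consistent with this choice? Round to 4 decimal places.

The preference means 821 > δ^4·1296.
Dividing by 1296: δ^4 < 0.63349. Both sides are positive, so the 4th root keeps the direction.
δ < (821/1296)^(1/4) ≈ 0.8921.

δ < 0.8921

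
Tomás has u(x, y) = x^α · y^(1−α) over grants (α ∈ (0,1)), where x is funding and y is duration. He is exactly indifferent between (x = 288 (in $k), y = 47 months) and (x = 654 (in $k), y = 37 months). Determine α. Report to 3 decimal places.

α ≈ 0.226

Indifference: 288^α · 47^(1−α) = 654^α · 37^(1−α).
(288/654)^α = (37/47)^(1−α); take logs: α·ln(288/654) = (1−α)·ln(37/47), i.e. α·-0.820147 = (1−α)·-0.239230.
With A = -0.820147 and B = -0.239230: α·A = (1−α)·B, so α = B/(A+B) = -0.239230/-1.059377 ≈ 0.226.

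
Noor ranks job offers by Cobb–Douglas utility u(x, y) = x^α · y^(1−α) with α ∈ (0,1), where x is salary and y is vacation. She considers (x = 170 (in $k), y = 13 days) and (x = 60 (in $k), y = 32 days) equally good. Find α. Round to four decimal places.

α ≈ 0.4638

Indifference: 170^α · 13^(1−α) = 60^α · 32^(1−α).
Rearrange to (170/60)^α = (32/13)^(1−α) and take logs: α·1.0414539 = (1−α)·0.9007865.
Thus α·(1.9422404) = 0.9007865, so α = 0.9007865/1.9422404 ≈ 0.4638.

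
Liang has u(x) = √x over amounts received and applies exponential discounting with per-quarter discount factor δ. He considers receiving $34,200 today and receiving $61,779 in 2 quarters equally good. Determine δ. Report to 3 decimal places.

δ ≈ 0.863

Equating discounted utilities: u(34200) = δ^2·u(61779) ⇒ δ^2 = u(34200)/u(61779).
Since u(x) = √x, δ^2 = √(34200/61779) = 0.74403.
Hence δ = (0.74403)^(1/2) = 0.86257.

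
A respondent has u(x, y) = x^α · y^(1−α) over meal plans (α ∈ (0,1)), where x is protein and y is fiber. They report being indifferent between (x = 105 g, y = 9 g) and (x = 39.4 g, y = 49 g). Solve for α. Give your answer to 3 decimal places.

α ≈ 0.634

The Cobb–Douglas utilities coincide, so 105^α·9^(1−α) = 39.4^α·49^(1−α).
Taking logs: α·ln 105 + (1−α)·ln 9 = α·ln 39.4 + (1−α)·ln 49, i.e. α·0.980195 = (1−α)·1.694596.
With A = 0.980195 and B = 1.694596: α·A = (1−α)·B, so α = B/(A+B) = 1.694596/2.674791 ≈ 0.634.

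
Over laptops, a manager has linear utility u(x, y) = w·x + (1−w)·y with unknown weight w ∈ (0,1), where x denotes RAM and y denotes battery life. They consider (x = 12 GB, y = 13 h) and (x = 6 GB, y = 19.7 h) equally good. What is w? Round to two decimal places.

w = 0.53

Indifference: w·12 + (1−w)·13 = w·6 + (1−w)·19.7.
w·(12−6) = (1−w)·(19.7−13), i.e. w·6 = (1−w)·6.7.
The marginal rate of substitution is 6.7/6, so w = 6.7/(6+6.7) = 0.53.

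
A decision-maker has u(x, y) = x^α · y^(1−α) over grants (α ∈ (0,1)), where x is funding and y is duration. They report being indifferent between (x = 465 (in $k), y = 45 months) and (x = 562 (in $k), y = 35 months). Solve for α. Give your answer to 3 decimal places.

α ≈ 0.570

The Cobb–Douglas utilities coincide, so 465^α·45^(1−α) = 562^α·35^(1−α).
(465/562)^α = (35/45)^(1−α); take logs: α·ln(465/562) = (1−α)·ln(35/45), i.e. α·-0.189464 = (1−α)·-0.251314.
Thus α·(-0.440778) = -0.251314, so α = -0.251314/-0.440778 ≈ 0.570.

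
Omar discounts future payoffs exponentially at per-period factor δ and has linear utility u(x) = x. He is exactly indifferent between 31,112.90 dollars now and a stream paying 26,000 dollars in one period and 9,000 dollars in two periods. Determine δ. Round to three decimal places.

Present value of the stream is 26000·δ + 9000·δ². Indifference gives 26000δ + 9000δ² = 31112.90.
Rearranged: 9000δ² + 26000δ − 31112.90 = 0.
δ = (−26000 + √(26000² + 4·9000·31112.90)) / (2·9000) = (−26000 + √1796064400.00) / 18000 ≈ 0.910.

δ ≈ 0.910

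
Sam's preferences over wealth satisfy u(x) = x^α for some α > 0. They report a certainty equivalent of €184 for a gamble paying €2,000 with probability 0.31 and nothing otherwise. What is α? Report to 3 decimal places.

EU(lottery) = 0.31·2000^α + 0.69·0 = 0.31·2000^α.
Setting u(184) equal to that: 184^α = 0.31·2000^α ⇒ (184/2000)^α = 0.31.
Take logs: α = ln 0.31 / ln(184/2000) ≈ 0.49086.

α ≈ 0.491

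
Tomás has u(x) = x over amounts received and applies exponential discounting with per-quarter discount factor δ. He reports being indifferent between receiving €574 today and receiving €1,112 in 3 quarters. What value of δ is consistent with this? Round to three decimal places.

The payoff in 3 quarters is discounted by δ^3, so u(574) = δ^3·u(1112) and δ^3 = u(574)/u(1112).
With u(x) = x: δ^3 = 574/1112 = 0.51619.
So δ = 0.51619^(1/3) ≈ 0.802.

δ ≈ 0.802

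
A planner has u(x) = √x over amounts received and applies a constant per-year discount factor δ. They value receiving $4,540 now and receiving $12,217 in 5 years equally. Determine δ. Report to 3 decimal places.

δ ≈ 0.906

The payoff in 5 years is discounted by δ^5, so u(4540) = δ^5·u(12217) and δ^5 = u(4540)/u(12217).
With u(x) = √x: δ^5 = √4540/√12217 = √(4540/12217) = 0.60960.
Taking the 5th root: δ = 0.60960^(1/5) ≈ 0.906.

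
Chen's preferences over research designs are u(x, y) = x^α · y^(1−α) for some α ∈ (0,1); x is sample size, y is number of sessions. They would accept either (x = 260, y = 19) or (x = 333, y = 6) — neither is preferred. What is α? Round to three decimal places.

α ≈ 0.823

Set the two utilities equal: 260^α·19^(1−α) = 333^α·6^(1−α).
(260/333)^α = (6/19)^(1−α); take logs: α·ln(260/333) = (1−α)·ln(6/19), i.e. α·-0.247461 = (1−α)·-1.152680.
With A = -0.247461 and B = -1.152680: α·A = (1−α)·B, so α = B/(A+B) = -1.152680/-1.400141 ≈ 0.823.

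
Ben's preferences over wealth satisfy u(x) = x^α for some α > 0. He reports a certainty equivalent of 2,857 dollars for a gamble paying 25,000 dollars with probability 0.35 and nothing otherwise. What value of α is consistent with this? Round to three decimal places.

The lottery's expected utility is 0.35·u(25000) + 0.65·u(0) = 0.35·25000^α (since u(0) = 0 for α > 0).
Equating: 2857^α = 0.35·25000^α, i.e. 0.1143^α = 0.35.
α = ln(0.35) / ln(2857/25000) = -1.049822/-2.169104 ≈ 0.484.

α ≈ 0.484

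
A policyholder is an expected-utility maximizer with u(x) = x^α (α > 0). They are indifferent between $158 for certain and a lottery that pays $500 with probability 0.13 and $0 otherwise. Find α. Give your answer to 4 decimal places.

EU(lottery) = 0.13·500^α + 0.87·0 = 0.13·500^α.
Setting u(158) equal to that: 158^α = 0.13·500^α ⇒ (158/500)^α = 0.13.
Take logs: α = ln 0.13 / ln(158/500) ≈ 1.771005.

α ≈ 1.7710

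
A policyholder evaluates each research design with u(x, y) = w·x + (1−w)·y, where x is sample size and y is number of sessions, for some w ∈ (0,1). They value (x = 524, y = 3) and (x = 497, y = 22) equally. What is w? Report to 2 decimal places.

Indifference: w·524 + (1−w)·3 = w·497 + (1−w)·22.
w·(524−497) = (1−w)·(22−3), i.e. w·27 = (1−w)·19.
The marginal rate of substitution is 19/27, so w = 19/(27+19) = 0.41.

w = 0.41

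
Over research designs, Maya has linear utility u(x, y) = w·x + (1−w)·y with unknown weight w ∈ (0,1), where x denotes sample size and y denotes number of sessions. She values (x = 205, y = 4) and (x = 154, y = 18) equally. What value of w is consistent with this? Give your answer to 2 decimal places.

u(205,4) = u(154,18) means w·205 + (1−w)·4 = w·154 + (1−w)·18.
Rearranging, 51·w − 14·(1−w) = 0.
So w/(1−w) = 14/51 = 0.2745, giving w = 14/(51+14) = 0.22.

w = 0.22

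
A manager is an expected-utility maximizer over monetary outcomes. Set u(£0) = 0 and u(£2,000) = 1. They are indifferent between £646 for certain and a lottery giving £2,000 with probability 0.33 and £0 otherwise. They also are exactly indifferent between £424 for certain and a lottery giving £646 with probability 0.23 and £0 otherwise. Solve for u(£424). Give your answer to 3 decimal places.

0.076

The first gamble pins u(£646): it must equal 0.33·1 + 0.67·0 = 0.33.
Chaining: u(£424) = 0.23·0.33 + 0.77·0.00 = 0.0759.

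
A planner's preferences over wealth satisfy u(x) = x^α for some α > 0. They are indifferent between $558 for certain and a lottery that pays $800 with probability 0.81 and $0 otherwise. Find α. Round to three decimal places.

EU(lottery) = 0.81·800^α + 0.19·0 = 0.81·800^α.
Setting u(558) equal to that: 558^α = 0.81·800^α ⇒ (558/800)^α = 0.81.
α = ln(0.81) / ln(558/800) = -0.210721/-0.360253 ≈ 0.585.

α ≈ 0.585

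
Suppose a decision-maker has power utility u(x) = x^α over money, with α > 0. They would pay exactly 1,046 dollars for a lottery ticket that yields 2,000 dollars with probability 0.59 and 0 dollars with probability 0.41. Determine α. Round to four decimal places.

Since u(0) = 0, the lottery's EU is 0.59·2000^α.
Setting u(1046) equal to that: 1046^α = 0.59·2000^α ⇒ (1046/2000)^α = 0.59.
α = ln(0.59) / ln(1046/2000) = -0.5276327/-0.6481738 ≈ 0.8140.

α ≈ 0.8140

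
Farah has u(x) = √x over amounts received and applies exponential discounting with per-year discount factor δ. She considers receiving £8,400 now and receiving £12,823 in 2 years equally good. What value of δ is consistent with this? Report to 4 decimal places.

Equating discounted utilities: u(8400) = δ^2·u(12823) ⇒ δ^2 = u(8400)/u(12823).
Since u(x) = √x, δ^2 = √(8400/12823) = 0.80937.
Taking the square root: δ = 0.80937^(1/2) ≈ 0.8996.

δ ≈ 0.8996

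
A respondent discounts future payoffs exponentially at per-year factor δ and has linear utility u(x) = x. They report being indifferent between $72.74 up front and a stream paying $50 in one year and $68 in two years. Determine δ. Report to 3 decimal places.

Equating present values: 72.74 = 50δ + 68δ².
So 68δ² + 50δ − 72.74 = 0.
By the quadratic formula (taking the positive root), δ = (−50 + √22285.28) / 136 ≈ 0.730.

δ ≈ 0.730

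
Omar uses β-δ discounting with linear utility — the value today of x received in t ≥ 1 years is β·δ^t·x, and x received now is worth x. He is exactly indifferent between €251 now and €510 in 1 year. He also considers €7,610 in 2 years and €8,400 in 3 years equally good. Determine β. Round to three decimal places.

β ≈ 0.543

From the later pair, β·δ^2·7610 = β·δ^3·8400; dividing through, δ = 7610/8400 = 0.90595.
Substituting δ into 251 = β·δ·510: β = 251/(462.036) ≈ 0.543.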